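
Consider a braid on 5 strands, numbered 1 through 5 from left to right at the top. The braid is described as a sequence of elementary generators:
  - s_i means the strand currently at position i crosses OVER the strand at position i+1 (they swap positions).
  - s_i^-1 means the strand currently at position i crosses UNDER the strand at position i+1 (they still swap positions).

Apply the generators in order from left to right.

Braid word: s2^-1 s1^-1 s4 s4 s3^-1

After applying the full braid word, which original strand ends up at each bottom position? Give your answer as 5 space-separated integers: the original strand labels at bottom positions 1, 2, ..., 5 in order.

Answer: 3 1 4 2 5

Derivation:
Gen 1 (s2^-1): strand 2 crosses under strand 3. Perm now: [1 3 2 4 5]
Gen 2 (s1^-1): strand 1 crosses under strand 3. Perm now: [3 1 2 4 5]
Gen 3 (s4): strand 4 crosses over strand 5. Perm now: [3 1 2 5 4]
Gen 4 (s4): strand 5 crosses over strand 4. Perm now: [3 1 2 4 5]
Gen 5 (s3^-1): strand 2 crosses under strand 4. Perm now: [3 1 4 2 5]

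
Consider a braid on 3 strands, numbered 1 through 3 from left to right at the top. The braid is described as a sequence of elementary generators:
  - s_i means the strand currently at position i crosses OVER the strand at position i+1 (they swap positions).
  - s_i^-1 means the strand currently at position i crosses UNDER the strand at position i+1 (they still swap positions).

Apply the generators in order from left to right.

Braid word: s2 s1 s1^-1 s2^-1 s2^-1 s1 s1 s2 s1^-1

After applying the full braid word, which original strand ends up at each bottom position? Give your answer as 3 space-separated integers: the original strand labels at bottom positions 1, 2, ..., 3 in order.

Answer: 2 1 3

Derivation:
Gen 1 (s2): strand 2 crosses over strand 3. Perm now: [1 3 2]
Gen 2 (s1): strand 1 crosses over strand 3. Perm now: [3 1 2]
Gen 3 (s1^-1): strand 3 crosses under strand 1. Perm now: [1 3 2]
Gen 4 (s2^-1): strand 3 crosses under strand 2. Perm now: [1 2 3]
Gen 5 (s2^-1): strand 2 crosses under strand 3. Perm now: [1 3 2]
Gen 6 (s1): strand 1 crosses over strand 3. Perm now: [3 1 2]
Gen 7 (s1): strand 3 crosses over strand 1. Perm now: [1 3 2]
Gen 8 (s2): strand 3 crosses over strand 2. Perm now: [1 2 3]
Gen 9 (s1^-1): strand 1 crosses under strand 2. Perm now: [2 1 3]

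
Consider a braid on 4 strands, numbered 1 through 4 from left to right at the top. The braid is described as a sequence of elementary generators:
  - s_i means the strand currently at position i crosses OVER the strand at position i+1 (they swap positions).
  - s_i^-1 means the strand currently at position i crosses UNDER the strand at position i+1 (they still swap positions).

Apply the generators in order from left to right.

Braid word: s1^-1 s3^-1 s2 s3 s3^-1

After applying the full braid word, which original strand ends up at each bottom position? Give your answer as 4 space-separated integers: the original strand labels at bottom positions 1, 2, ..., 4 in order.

Answer: 2 4 1 3

Derivation:
Gen 1 (s1^-1): strand 1 crosses under strand 2. Perm now: [2 1 3 4]
Gen 2 (s3^-1): strand 3 crosses under strand 4. Perm now: [2 1 4 3]
Gen 3 (s2): strand 1 crosses over strand 4. Perm now: [2 4 1 3]
Gen 4 (s3): strand 1 crosses over strand 3. Perm now: [2 4 3 1]
Gen 5 (s3^-1): strand 3 crosses under strand 1. Perm now: [2 4 1 3]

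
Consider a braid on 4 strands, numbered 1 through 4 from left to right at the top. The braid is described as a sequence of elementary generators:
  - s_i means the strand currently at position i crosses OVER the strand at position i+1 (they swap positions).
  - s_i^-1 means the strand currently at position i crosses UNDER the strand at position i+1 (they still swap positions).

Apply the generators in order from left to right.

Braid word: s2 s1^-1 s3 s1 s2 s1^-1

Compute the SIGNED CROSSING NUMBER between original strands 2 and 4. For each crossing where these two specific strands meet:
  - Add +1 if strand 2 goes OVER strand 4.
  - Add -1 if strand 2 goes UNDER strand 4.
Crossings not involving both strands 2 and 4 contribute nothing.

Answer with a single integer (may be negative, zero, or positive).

Answer: 1

Derivation:
Gen 1: crossing 2x3. Both 2&4? no. Sum: 0
Gen 2: crossing 1x3. Both 2&4? no. Sum: 0
Gen 3: 2 over 4. Both 2&4? yes. Contrib: +1. Sum: 1
Gen 4: crossing 3x1. Both 2&4? no. Sum: 1
Gen 5: crossing 3x4. Both 2&4? no. Sum: 1
Gen 6: crossing 1x4. Both 2&4? no. Sum: 1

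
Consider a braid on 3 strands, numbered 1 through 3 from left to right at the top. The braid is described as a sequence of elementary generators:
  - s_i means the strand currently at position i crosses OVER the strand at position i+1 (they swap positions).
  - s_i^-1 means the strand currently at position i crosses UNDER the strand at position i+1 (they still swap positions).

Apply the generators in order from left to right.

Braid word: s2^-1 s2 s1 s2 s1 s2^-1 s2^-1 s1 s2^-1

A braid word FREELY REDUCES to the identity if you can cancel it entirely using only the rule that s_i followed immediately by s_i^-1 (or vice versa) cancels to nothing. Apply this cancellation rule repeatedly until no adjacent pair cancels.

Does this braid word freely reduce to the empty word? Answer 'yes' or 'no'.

Answer: no

Derivation:
Gen 1 (s2^-1): push. Stack: [s2^-1]
Gen 2 (s2): cancels prior s2^-1. Stack: []
Gen 3 (s1): push. Stack: [s1]
Gen 4 (s2): push. Stack: [s1 s2]
Gen 5 (s1): push. Stack: [s1 s2 s1]
Gen 6 (s2^-1): push. Stack: [s1 s2 s1 s2^-1]
Gen 7 (s2^-1): push. Stack: [s1 s2 s1 s2^-1 s2^-1]
Gen 8 (s1): push. Stack: [s1 s2 s1 s2^-1 s2^-1 s1]
Gen 9 (s2^-1): push. Stack: [s1 s2 s1 s2^-1 s2^-1 s1 s2^-1]
Reduced word: s1 s2 s1 s2^-1 s2^-1 s1 s2^-1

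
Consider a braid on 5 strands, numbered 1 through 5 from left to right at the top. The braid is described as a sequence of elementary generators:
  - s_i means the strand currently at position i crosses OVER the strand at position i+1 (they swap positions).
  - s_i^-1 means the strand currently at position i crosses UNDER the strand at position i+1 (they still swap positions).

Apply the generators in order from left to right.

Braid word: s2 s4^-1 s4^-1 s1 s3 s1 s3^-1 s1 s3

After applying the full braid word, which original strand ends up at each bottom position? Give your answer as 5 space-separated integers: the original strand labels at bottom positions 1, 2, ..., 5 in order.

Gen 1 (s2): strand 2 crosses over strand 3. Perm now: [1 3 2 4 5]
Gen 2 (s4^-1): strand 4 crosses under strand 5. Perm now: [1 3 2 5 4]
Gen 3 (s4^-1): strand 5 crosses under strand 4. Perm now: [1 3 2 4 5]
Gen 4 (s1): strand 1 crosses over strand 3. Perm now: [3 1 2 4 5]
Gen 5 (s3): strand 2 crosses over strand 4. Perm now: [3 1 4 2 5]
Gen 6 (s1): strand 3 crosses over strand 1. Perm now: [1 3 4 2 5]
Gen 7 (s3^-1): strand 4 crosses under strand 2. Perm now: [1 3 2 4 5]
Gen 8 (s1): strand 1 crosses over strand 3. Perm now: [3 1 2 4 5]
Gen 9 (s3): strand 2 crosses over strand 4. Perm now: [3 1 4 2 5]

Answer: 3 1 4 2 5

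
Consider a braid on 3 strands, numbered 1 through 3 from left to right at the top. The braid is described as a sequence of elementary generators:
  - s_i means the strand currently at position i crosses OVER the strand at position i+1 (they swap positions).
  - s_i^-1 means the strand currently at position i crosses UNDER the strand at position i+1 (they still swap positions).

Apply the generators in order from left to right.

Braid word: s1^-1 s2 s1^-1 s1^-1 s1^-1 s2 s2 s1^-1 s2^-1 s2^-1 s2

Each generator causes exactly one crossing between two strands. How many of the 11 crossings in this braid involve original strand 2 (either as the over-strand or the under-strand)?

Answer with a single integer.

Gen 1: crossing 1x2. Involves strand 2? yes. Count so far: 1
Gen 2: crossing 1x3. Involves strand 2? no. Count so far: 1
Gen 3: crossing 2x3. Involves strand 2? yes. Count so far: 2
Gen 4: crossing 3x2. Involves strand 2? yes. Count so far: 3
Gen 5: crossing 2x3. Involves strand 2? yes. Count so far: 4
Gen 6: crossing 2x1. Involves strand 2? yes. Count so far: 5
Gen 7: crossing 1x2. Involves strand 2? yes. Count so far: 6
Gen 8: crossing 3x2. Involves strand 2? yes. Count so far: 7
Gen 9: crossing 3x1. Involves strand 2? no. Count so far: 7
Gen 10: crossing 1x3. Involves strand 2? no. Count so far: 7
Gen 11: crossing 3x1. Involves strand 2? no. Count so far: 7

Answer: 7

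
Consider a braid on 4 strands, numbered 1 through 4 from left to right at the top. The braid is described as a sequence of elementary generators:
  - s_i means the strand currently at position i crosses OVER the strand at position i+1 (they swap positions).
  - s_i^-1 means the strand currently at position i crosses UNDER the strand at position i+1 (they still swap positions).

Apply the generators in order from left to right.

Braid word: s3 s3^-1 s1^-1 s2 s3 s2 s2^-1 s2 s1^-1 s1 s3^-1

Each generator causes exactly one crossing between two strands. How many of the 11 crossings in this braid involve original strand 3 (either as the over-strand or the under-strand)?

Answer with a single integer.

Answer: 7

Derivation:
Gen 1: crossing 3x4. Involves strand 3? yes. Count so far: 1
Gen 2: crossing 4x3. Involves strand 3? yes. Count so far: 2
Gen 3: crossing 1x2. Involves strand 3? no. Count so far: 2
Gen 4: crossing 1x3. Involves strand 3? yes. Count so far: 3
Gen 5: crossing 1x4. Involves strand 3? no. Count so far: 3
Gen 6: crossing 3x4. Involves strand 3? yes. Count so far: 4
Gen 7: crossing 4x3. Involves strand 3? yes. Count so far: 5
Gen 8: crossing 3x4. Involves strand 3? yes. Count so far: 6
Gen 9: crossing 2x4. Involves strand 3? no. Count so far: 6
Gen 10: crossing 4x2. Involves strand 3? no. Count so far: 6
Gen 11: crossing 3x1. Involves strand 3? yes. Count so far: 7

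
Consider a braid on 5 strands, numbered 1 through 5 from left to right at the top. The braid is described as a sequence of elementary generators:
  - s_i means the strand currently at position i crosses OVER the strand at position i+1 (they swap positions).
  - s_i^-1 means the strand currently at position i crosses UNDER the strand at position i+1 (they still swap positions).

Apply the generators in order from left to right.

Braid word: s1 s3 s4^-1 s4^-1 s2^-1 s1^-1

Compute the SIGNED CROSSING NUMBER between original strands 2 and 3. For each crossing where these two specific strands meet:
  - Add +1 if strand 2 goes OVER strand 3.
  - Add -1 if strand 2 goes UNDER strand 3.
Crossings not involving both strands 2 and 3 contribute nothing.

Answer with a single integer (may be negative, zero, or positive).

Answer: 0

Derivation:
Gen 1: crossing 1x2. Both 2&3? no. Sum: 0
Gen 2: crossing 3x4. Both 2&3? no. Sum: 0
Gen 3: crossing 3x5. Both 2&3? no. Sum: 0
Gen 4: crossing 5x3. Both 2&3? no. Sum: 0
Gen 5: crossing 1x4. Both 2&3? no. Sum: 0
Gen 6: crossing 2x4. Both 2&3? no. Sum: 0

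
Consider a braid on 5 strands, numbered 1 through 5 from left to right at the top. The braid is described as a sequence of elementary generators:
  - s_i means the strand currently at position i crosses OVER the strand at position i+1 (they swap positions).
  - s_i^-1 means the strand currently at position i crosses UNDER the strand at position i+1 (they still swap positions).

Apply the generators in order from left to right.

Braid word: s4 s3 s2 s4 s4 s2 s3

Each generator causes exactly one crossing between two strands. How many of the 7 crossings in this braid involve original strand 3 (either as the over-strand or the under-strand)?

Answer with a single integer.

Gen 1: crossing 4x5. Involves strand 3? no. Count so far: 0
Gen 2: crossing 3x5. Involves strand 3? yes. Count so far: 1
Gen 3: crossing 2x5. Involves strand 3? no. Count so far: 1
Gen 4: crossing 3x4. Involves strand 3? yes. Count so far: 2
Gen 5: crossing 4x3. Involves strand 3? yes. Count so far: 3
Gen 6: crossing 5x2. Involves strand 3? no. Count so far: 3
Gen 7: crossing 5x3. Involves strand 3? yes. Count so far: 4

Answer: 4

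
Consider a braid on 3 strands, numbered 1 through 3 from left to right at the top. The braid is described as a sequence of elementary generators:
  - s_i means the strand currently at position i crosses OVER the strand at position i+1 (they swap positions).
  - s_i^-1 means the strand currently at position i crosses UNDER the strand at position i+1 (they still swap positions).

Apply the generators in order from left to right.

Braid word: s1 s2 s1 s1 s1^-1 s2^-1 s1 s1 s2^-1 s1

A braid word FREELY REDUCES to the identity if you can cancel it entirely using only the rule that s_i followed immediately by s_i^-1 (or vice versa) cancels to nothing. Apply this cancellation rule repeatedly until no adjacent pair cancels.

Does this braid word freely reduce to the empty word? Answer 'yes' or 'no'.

Gen 1 (s1): push. Stack: [s1]
Gen 2 (s2): push. Stack: [s1 s2]
Gen 3 (s1): push. Stack: [s1 s2 s1]
Gen 4 (s1): push. Stack: [s1 s2 s1 s1]
Gen 5 (s1^-1): cancels prior s1. Stack: [s1 s2 s1]
Gen 6 (s2^-1): push. Stack: [s1 s2 s1 s2^-1]
Gen 7 (s1): push. Stack: [s1 s2 s1 s2^-1 s1]
Gen 8 (s1): push. Stack: [s1 s2 s1 s2^-1 s1 s1]
Gen 9 (s2^-1): push. Stack: [s1 s2 s1 s2^-1 s1 s1 s2^-1]
Gen 10 (s1): push. Stack: [s1 s2 s1 s2^-1 s1 s1 s2^-1 s1]
Reduced word: s1 s2 s1 s2^-1 s1 s1 s2^-1 s1

Answer: no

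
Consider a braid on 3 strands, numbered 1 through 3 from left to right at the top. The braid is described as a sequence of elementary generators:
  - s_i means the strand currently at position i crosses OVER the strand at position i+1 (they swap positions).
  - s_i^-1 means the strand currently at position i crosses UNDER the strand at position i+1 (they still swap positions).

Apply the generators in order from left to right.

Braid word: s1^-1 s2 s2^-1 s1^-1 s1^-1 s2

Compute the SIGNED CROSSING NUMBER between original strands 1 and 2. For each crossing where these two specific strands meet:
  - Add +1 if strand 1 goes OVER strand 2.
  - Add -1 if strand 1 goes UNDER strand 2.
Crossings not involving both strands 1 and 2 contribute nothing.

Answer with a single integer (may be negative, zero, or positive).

Answer: -1

Derivation:
Gen 1: 1 under 2. Both 1&2? yes. Contrib: -1. Sum: -1
Gen 2: crossing 1x3. Both 1&2? no. Sum: -1
Gen 3: crossing 3x1. Both 1&2? no. Sum: -1
Gen 4: 2 under 1. Both 1&2? yes. Contrib: +1. Sum: 0
Gen 5: 1 under 2. Both 1&2? yes. Contrib: -1. Sum: -1
Gen 6: crossing 1x3. Both 1&2? no. Sum: -1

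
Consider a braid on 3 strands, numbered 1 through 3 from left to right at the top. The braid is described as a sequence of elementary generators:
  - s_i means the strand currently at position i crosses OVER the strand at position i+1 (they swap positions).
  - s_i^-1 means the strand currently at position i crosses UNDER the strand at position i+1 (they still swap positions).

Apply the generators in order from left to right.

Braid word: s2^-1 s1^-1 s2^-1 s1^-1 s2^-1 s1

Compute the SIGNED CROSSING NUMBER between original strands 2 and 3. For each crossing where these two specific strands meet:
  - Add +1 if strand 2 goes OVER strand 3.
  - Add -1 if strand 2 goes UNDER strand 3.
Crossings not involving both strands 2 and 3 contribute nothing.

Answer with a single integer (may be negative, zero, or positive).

Answer: 0

Derivation:
Gen 1: 2 under 3. Both 2&3? yes. Contrib: -1. Sum: -1
Gen 2: crossing 1x3. Both 2&3? no. Sum: -1
Gen 3: crossing 1x2. Both 2&3? no. Sum: -1
Gen 4: 3 under 2. Both 2&3? yes. Contrib: +1. Sum: 0
Gen 5: crossing 3x1. Both 2&3? no. Sum: 0
Gen 6: crossing 2x1. Both 2&3? no. Sum: 0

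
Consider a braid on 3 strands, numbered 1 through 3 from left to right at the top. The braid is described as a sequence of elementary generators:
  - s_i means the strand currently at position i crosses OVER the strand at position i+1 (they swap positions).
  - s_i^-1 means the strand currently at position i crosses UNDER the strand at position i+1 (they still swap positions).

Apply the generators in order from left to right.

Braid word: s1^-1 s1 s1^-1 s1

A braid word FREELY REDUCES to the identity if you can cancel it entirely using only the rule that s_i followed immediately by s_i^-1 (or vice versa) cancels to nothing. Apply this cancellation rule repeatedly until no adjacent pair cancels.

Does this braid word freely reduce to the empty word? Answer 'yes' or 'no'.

Gen 1 (s1^-1): push. Stack: [s1^-1]
Gen 2 (s1): cancels prior s1^-1. Stack: []
Gen 3 (s1^-1): push. Stack: [s1^-1]
Gen 4 (s1): cancels prior s1^-1. Stack: []
Reduced word: (empty)

Answer: yes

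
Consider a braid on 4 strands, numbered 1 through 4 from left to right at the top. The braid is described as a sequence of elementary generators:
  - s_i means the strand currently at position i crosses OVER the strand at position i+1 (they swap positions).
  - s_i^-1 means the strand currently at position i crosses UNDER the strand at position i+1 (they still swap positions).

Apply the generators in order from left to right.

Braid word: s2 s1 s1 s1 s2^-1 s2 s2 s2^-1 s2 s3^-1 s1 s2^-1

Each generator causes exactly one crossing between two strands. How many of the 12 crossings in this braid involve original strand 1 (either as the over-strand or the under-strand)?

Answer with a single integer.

Gen 1: crossing 2x3. Involves strand 1? no. Count so far: 0
Gen 2: crossing 1x3. Involves strand 1? yes. Count so far: 1
Gen 3: crossing 3x1. Involves strand 1? yes. Count so far: 2
Gen 4: crossing 1x3. Involves strand 1? yes. Count so far: 3
Gen 5: crossing 1x2. Involves strand 1? yes. Count so far: 4
Gen 6: crossing 2x1. Involves strand 1? yes. Count so far: 5
Gen 7: crossing 1x2. Involves strand 1? yes. Count so far: 6
Gen 8: crossing 2x1. Involves strand 1? yes. Count so far: 7
Gen 9: crossing 1x2. Involves strand 1? yes. Count so far: 8
Gen 10: crossing 1x4. Involves strand 1? yes. Count so far: 9
Gen 11: crossing 3x2. Involves strand 1? no. Count so far: 9
Gen 12: crossing 3x4. Involves strand 1? no. Count so far: 9

Answer: 9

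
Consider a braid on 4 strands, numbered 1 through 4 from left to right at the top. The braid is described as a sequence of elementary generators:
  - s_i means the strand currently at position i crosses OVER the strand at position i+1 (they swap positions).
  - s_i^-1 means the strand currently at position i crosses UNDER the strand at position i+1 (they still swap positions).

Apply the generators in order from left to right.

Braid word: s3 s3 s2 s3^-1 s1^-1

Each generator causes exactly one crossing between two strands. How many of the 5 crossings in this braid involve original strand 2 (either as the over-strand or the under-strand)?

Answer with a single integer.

Answer: 2

Derivation:
Gen 1: crossing 3x4. Involves strand 2? no. Count so far: 0
Gen 2: crossing 4x3. Involves strand 2? no. Count so far: 0
Gen 3: crossing 2x3. Involves strand 2? yes. Count so far: 1
Gen 4: crossing 2x4. Involves strand 2? yes. Count so far: 2
Gen 5: crossing 1x3. Involves strand 2? no. Count so far: 2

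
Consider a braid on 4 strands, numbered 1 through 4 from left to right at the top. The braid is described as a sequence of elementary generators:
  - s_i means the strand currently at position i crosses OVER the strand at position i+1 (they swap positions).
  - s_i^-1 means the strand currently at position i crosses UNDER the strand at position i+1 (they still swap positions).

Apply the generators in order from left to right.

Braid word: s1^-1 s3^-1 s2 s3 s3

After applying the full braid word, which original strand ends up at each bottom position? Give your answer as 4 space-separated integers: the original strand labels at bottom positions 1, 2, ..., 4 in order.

Answer: 2 4 1 3

Derivation:
Gen 1 (s1^-1): strand 1 crosses under strand 2. Perm now: [2 1 3 4]
Gen 2 (s3^-1): strand 3 crosses under strand 4. Perm now: [2 1 4 3]
Gen 3 (s2): strand 1 crosses over strand 4. Perm now: [2 4 1 3]
Gen 4 (s3): strand 1 crosses over strand 3. Perm now: [2 4 3 1]
Gen 5 (s3): strand 3 crosses over strand 1. Perm now: [2 4 1 3]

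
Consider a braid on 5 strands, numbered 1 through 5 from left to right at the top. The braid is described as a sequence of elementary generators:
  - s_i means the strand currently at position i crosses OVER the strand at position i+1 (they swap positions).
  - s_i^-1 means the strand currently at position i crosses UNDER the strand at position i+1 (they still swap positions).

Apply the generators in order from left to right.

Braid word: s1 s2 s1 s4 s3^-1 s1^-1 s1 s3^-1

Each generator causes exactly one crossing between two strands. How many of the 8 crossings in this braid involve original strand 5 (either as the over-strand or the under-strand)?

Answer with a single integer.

Gen 1: crossing 1x2. Involves strand 5? no. Count so far: 0
Gen 2: crossing 1x3. Involves strand 5? no. Count so far: 0
Gen 3: crossing 2x3. Involves strand 5? no. Count so far: 0
Gen 4: crossing 4x5. Involves strand 5? yes. Count so far: 1
Gen 5: crossing 1x5. Involves strand 5? yes. Count so far: 2
Gen 6: crossing 3x2. Involves strand 5? no. Count so far: 2
Gen 7: crossing 2x3. Involves strand 5? no. Count so far: 2
Gen 8: crossing 5x1. Involves strand 5? yes. Count so far: 3

Answer: 3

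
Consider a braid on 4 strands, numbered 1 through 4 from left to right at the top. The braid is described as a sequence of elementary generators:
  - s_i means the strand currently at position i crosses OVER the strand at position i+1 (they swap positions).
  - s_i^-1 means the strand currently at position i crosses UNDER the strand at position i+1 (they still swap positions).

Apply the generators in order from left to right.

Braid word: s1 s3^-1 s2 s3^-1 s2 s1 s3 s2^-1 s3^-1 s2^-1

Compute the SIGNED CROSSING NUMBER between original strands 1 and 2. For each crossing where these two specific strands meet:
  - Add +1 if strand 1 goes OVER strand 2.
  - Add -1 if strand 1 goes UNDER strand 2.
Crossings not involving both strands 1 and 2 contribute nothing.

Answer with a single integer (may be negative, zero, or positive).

Answer: 2

Derivation:
Gen 1: 1 over 2. Both 1&2? yes. Contrib: +1. Sum: 1
Gen 2: crossing 3x4. Both 1&2? no. Sum: 1
Gen 3: crossing 1x4. Both 1&2? no. Sum: 1
Gen 4: crossing 1x3. Both 1&2? no. Sum: 1
Gen 5: crossing 4x3. Both 1&2? no. Sum: 1
Gen 6: crossing 2x3. Both 1&2? no. Sum: 1
Gen 7: crossing 4x1. Both 1&2? no. Sum: 1
Gen 8: 2 under 1. Both 1&2? yes. Contrib: +1. Sum: 2
Gen 9: crossing 2x4. Both 1&2? no. Sum: 2
Gen 10: crossing 1x4. Both 1&2? no. Sum: 2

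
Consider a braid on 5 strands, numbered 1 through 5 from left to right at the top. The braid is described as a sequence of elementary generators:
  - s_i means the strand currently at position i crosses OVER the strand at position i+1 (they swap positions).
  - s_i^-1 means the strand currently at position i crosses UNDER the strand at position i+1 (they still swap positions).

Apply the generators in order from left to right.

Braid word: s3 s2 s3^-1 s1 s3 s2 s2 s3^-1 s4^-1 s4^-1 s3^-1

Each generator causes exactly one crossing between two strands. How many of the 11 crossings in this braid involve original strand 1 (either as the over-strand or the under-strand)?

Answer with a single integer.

Gen 1: crossing 3x4. Involves strand 1? no. Count so far: 0
Gen 2: crossing 2x4. Involves strand 1? no. Count so far: 0
Gen 3: crossing 2x3. Involves strand 1? no. Count so far: 0
Gen 4: crossing 1x4. Involves strand 1? yes. Count so far: 1
Gen 5: crossing 3x2. Involves strand 1? no. Count so far: 1
Gen 6: crossing 1x2. Involves strand 1? yes. Count so far: 2
Gen 7: crossing 2x1. Involves strand 1? yes. Count so far: 3
Gen 8: crossing 2x3. Involves strand 1? no. Count so far: 3
Gen 9: crossing 2x5. Involves strand 1? no. Count so far: 3
Gen 10: crossing 5x2. Involves strand 1? no. Count so far: 3
Gen 11: crossing 3x2. Involves strand 1? no. Count so far: 3

Answer: 3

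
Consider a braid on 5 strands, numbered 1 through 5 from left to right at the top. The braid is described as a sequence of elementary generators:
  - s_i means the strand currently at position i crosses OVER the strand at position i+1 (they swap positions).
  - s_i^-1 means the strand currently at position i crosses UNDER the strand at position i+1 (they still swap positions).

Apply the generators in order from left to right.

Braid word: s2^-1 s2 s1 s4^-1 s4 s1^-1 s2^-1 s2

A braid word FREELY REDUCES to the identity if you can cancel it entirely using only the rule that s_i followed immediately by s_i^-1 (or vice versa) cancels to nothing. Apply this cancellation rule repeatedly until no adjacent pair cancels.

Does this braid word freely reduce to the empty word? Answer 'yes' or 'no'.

Gen 1 (s2^-1): push. Stack: [s2^-1]
Gen 2 (s2): cancels prior s2^-1. Stack: []
Gen 3 (s1): push. Stack: [s1]
Gen 4 (s4^-1): push. Stack: [s1 s4^-1]
Gen 5 (s4): cancels prior s4^-1. Stack: [s1]
Gen 6 (s1^-1): cancels prior s1. Stack: []
Gen 7 (s2^-1): push. Stack: [s2^-1]
Gen 8 (s2): cancels prior s2^-1. Stack: []
Reduced word: (empty)

Answer: yes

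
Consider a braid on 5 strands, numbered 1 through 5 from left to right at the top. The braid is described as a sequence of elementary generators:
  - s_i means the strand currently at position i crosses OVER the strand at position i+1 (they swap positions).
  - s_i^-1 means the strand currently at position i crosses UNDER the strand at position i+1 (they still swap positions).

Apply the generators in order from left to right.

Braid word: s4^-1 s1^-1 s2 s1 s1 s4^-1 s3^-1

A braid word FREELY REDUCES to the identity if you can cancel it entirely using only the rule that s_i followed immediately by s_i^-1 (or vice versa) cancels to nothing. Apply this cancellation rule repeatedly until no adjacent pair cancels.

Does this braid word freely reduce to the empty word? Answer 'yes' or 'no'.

Gen 1 (s4^-1): push. Stack: [s4^-1]
Gen 2 (s1^-1): push. Stack: [s4^-1 s1^-1]
Gen 3 (s2): push. Stack: [s4^-1 s1^-1 s2]
Gen 4 (s1): push. Stack: [s4^-1 s1^-1 s2 s1]
Gen 5 (s1): push. Stack: [s4^-1 s1^-1 s2 s1 s1]
Gen 6 (s4^-1): push. Stack: [s4^-1 s1^-1 s2 s1 s1 s4^-1]
Gen 7 (s3^-1): push. Stack: [s4^-1 s1^-1 s2 s1 s1 s4^-1 s3^-1]
Reduced word: s4^-1 s1^-1 s2 s1 s1 s4^-1 s3^-1

Answer: no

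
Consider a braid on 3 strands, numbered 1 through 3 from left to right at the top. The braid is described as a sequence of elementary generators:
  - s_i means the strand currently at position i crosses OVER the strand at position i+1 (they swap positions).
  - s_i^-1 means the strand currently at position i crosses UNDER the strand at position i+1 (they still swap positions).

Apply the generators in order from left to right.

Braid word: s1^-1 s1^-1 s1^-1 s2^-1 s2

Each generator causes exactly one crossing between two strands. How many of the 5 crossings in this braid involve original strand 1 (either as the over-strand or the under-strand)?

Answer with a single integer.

Gen 1: crossing 1x2. Involves strand 1? yes. Count so far: 1
Gen 2: crossing 2x1. Involves strand 1? yes. Count so far: 2
Gen 3: crossing 1x2. Involves strand 1? yes. Count so far: 3
Gen 4: crossing 1x3. Involves strand 1? yes. Count so far: 4
Gen 5: crossing 3x1. Involves strand 1? yes. Count so far: 5

Answer: 5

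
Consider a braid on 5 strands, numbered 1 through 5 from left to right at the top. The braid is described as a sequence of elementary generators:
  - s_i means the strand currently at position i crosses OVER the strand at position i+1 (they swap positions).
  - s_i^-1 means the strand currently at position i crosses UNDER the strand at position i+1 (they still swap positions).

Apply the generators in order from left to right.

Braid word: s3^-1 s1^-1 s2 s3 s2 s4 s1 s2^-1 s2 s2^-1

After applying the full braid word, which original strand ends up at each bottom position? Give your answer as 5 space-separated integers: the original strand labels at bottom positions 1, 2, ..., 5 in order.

Gen 1 (s3^-1): strand 3 crosses under strand 4. Perm now: [1 2 4 3 5]
Gen 2 (s1^-1): strand 1 crosses under strand 2. Perm now: [2 1 4 3 5]
Gen 3 (s2): strand 1 crosses over strand 4. Perm now: [2 4 1 3 5]
Gen 4 (s3): strand 1 crosses over strand 3. Perm now: [2 4 3 1 5]
Gen 5 (s2): strand 4 crosses over strand 3. Perm now: [2 3 4 1 5]
Gen 6 (s4): strand 1 crosses over strand 5. Perm now: [2 3 4 5 1]
Gen 7 (s1): strand 2 crosses over strand 3. Perm now: [3 2 4 5 1]
Gen 8 (s2^-1): strand 2 crosses under strand 4. Perm now: [3 4 2 5 1]
Gen 9 (s2): strand 4 crosses over strand 2. Perm now: [3 2 4 5 1]
Gen 10 (s2^-1): strand 2 crosses under strand 4. Perm now: [3 4 2 5 1]

Answer: 3 4 2 5 1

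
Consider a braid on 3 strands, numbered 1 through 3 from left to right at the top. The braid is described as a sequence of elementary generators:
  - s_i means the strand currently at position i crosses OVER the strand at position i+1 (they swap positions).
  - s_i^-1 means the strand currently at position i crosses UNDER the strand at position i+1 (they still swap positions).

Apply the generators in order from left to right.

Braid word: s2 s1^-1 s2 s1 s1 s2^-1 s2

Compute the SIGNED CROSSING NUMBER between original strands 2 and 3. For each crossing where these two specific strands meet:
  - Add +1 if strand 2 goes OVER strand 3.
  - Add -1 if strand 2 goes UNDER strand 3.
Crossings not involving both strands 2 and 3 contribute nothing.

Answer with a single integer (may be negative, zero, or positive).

Gen 1: 2 over 3. Both 2&3? yes. Contrib: +1. Sum: 1
Gen 2: crossing 1x3. Both 2&3? no. Sum: 1
Gen 3: crossing 1x2. Both 2&3? no. Sum: 1
Gen 4: 3 over 2. Both 2&3? yes. Contrib: -1. Sum: 0
Gen 5: 2 over 3. Both 2&3? yes. Contrib: +1. Sum: 1
Gen 6: crossing 2x1. Both 2&3? no. Sum: 1
Gen 7: crossing 1x2. Both 2&3? no. Sum: 1

Answer: 1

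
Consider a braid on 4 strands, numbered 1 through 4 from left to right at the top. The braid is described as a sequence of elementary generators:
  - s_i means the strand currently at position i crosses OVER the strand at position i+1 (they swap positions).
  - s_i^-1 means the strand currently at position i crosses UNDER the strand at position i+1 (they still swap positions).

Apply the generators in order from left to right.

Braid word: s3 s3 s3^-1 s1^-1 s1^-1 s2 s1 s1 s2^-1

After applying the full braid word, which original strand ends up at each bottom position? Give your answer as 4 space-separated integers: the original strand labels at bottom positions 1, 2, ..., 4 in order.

Answer: 1 2 4 3

Derivation:
Gen 1 (s3): strand 3 crosses over strand 4. Perm now: [1 2 4 3]
Gen 2 (s3): strand 4 crosses over strand 3. Perm now: [1 2 3 4]
Gen 3 (s3^-1): strand 3 crosses under strand 4. Perm now: [1 2 4 3]
Gen 4 (s1^-1): strand 1 crosses under strand 2. Perm now: [2 1 4 3]
Gen 5 (s1^-1): strand 2 crosses under strand 1. Perm now: [1 2 4 3]
Gen 6 (s2): strand 2 crosses over strand 4. Perm now: [1 4 2 3]
Gen 7 (s1): strand 1 crosses over strand 4. Perm now: [4 1 2 3]
Gen 8 (s1): strand 4 crosses over strand 1. Perm now: [1 4 2 3]
Gen 9 (s2^-1): strand 4 crosses under strand 2. Perm now: [1 2 4 3]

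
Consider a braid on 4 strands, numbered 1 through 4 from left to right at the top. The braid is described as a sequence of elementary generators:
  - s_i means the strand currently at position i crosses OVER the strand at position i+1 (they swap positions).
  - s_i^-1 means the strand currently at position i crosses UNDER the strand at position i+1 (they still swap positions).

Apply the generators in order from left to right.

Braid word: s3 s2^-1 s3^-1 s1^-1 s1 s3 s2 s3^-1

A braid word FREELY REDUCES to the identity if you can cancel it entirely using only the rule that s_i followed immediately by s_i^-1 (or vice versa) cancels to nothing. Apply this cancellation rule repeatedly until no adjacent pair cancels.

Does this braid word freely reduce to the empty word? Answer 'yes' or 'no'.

Answer: yes

Derivation:
Gen 1 (s3): push. Stack: [s3]
Gen 2 (s2^-1): push. Stack: [s3 s2^-1]
Gen 3 (s3^-1): push. Stack: [s3 s2^-1 s3^-1]
Gen 4 (s1^-1): push. Stack: [s3 s2^-1 s3^-1 s1^-1]
Gen 5 (s1): cancels prior s1^-1. Stack: [s3 s2^-1 s3^-1]
Gen 6 (s3): cancels prior s3^-1. Stack: [s3 s2^-1]
Gen 7 (s2): cancels prior s2^-1. Stack: [s3]
Gen 8 (s3^-1): cancels prior s3. Stack: []
Reduced word: (empty)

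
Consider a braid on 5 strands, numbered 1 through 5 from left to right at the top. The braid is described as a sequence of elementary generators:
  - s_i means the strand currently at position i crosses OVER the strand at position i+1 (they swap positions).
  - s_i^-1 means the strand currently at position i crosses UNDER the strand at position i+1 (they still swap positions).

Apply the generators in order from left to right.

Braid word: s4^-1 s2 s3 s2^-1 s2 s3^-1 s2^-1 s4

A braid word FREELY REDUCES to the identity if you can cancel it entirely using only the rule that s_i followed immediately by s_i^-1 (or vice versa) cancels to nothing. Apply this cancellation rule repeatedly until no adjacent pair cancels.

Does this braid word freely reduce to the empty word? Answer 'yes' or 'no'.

Answer: yes

Derivation:
Gen 1 (s4^-1): push. Stack: [s4^-1]
Gen 2 (s2): push. Stack: [s4^-1 s2]
Gen 3 (s3): push. Stack: [s4^-1 s2 s3]
Gen 4 (s2^-1): push. Stack: [s4^-1 s2 s3 s2^-1]
Gen 5 (s2): cancels prior s2^-1. Stack: [s4^-1 s2 s3]
Gen 6 (s3^-1): cancels prior s3. Stack: [s4^-1 s2]
Gen 7 (s2^-1): cancels prior s2. Stack: [s4^-1]
Gen 8 (s4): cancels prior s4^-1. Stack: []
Reduced word: (empty)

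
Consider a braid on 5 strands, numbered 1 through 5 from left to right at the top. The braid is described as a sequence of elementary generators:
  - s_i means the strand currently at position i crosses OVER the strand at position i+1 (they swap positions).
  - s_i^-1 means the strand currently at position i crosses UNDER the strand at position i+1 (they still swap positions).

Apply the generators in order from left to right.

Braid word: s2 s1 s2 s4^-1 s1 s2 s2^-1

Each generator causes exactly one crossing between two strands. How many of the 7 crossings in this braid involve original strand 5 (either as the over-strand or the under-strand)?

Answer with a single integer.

Answer: 1

Derivation:
Gen 1: crossing 2x3. Involves strand 5? no. Count so far: 0
Gen 2: crossing 1x3. Involves strand 5? no. Count so far: 0
Gen 3: crossing 1x2. Involves strand 5? no. Count so far: 0
Gen 4: crossing 4x5. Involves strand 5? yes. Count so far: 1
Gen 5: crossing 3x2. Involves strand 5? no. Count so far: 1
Gen 6: crossing 3x1. Involves strand 5? no. Count so far: 1
Gen 7: crossing 1x3. Involves strand 5? no. Count so far: 1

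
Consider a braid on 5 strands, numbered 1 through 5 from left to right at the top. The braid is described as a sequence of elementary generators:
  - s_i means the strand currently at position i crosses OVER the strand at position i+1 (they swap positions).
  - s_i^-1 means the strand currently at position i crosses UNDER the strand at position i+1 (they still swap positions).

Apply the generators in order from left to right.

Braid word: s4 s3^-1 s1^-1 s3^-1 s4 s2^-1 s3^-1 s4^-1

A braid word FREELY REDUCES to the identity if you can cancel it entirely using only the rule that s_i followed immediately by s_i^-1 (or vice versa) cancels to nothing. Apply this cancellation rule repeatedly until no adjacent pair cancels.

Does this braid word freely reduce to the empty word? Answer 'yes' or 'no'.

Answer: no

Derivation:
Gen 1 (s4): push. Stack: [s4]
Gen 2 (s3^-1): push. Stack: [s4 s3^-1]
Gen 3 (s1^-1): push. Stack: [s4 s3^-1 s1^-1]
Gen 4 (s3^-1): push. Stack: [s4 s3^-1 s1^-1 s3^-1]
Gen 5 (s4): push. Stack: [s4 s3^-1 s1^-1 s3^-1 s4]
Gen 6 (s2^-1): push. Stack: [s4 s3^-1 s1^-1 s3^-1 s4 s2^-1]
Gen 7 (s3^-1): push. Stack: [s4 s3^-1 s1^-1 s3^-1 s4 s2^-1 s3^-1]
Gen 8 (s4^-1): push. Stack: [s4 s3^-1 s1^-1 s3^-1 s4 s2^-1 s3^-1 s4^-1]
Reduced word: s4 s3^-1 s1^-1 s3^-1 s4 s2^-1 s3^-1 s4^-1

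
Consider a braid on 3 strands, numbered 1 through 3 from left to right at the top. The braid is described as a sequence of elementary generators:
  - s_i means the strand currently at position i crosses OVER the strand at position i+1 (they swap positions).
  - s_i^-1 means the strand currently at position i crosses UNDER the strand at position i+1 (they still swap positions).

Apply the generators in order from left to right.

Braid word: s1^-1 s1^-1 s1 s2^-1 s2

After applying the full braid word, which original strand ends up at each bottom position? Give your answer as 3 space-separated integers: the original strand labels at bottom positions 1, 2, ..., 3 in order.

Gen 1 (s1^-1): strand 1 crosses under strand 2. Perm now: [2 1 3]
Gen 2 (s1^-1): strand 2 crosses under strand 1. Perm now: [1 2 3]
Gen 3 (s1): strand 1 crosses over strand 2. Perm now: [2 1 3]
Gen 4 (s2^-1): strand 1 crosses under strand 3. Perm now: [2 3 1]
Gen 5 (s2): strand 3 crosses over strand 1. Perm now: [2 1 3]

Answer: 2 1 3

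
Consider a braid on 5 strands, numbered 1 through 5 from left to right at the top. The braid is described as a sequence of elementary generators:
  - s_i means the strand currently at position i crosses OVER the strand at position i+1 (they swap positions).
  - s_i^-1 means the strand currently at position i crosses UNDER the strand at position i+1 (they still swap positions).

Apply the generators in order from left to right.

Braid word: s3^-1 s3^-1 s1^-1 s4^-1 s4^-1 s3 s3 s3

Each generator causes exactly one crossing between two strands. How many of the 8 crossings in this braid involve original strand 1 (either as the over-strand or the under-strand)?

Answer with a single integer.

Gen 1: crossing 3x4. Involves strand 1? no. Count so far: 0
Gen 2: crossing 4x3. Involves strand 1? no. Count so far: 0
Gen 3: crossing 1x2. Involves strand 1? yes. Count so far: 1
Gen 4: crossing 4x5. Involves strand 1? no. Count so far: 1
Gen 5: crossing 5x4. Involves strand 1? no. Count so far: 1
Gen 6: crossing 3x4. Involves strand 1? no. Count so far: 1
Gen 7: crossing 4x3. Involves strand 1? no. Count so far: 1
Gen 8: crossing 3x4. Involves strand 1? no. Count so far: 1

Answer: 1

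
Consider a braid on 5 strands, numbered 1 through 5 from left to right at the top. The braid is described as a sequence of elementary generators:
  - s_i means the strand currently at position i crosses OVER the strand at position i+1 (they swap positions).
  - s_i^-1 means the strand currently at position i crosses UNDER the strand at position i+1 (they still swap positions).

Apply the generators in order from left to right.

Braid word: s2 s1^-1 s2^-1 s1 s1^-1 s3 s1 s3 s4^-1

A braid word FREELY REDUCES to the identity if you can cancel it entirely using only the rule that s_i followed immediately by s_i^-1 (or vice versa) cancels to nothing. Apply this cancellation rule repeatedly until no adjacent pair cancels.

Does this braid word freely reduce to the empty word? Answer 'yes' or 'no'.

Gen 1 (s2): push. Stack: [s2]
Gen 2 (s1^-1): push. Stack: [s2 s1^-1]
Gen 3 (s2^-1): push. Stack: [s2 s1^-1 s2^-1]
Gen 4 (s1): push. Stack: [s2 s1^-1 s2^-1 s1]
Gen 5 (s1^-1): cancels prior s1. Stack: [s2 s1^-1 s2^-1]
Gen 6 (s3): push. Stack: [s2 s1^-1 s2^-1 s3]
Gen 7 (s1): push. Stack: [s2 s1^-1 s2^-1 s3 s1]
Gen 8 (s3): push. Stack: [s2 s1^-1 s2^-1 s3 s1 s3]
Gen 9 (s4^-1): push. Stack: [s2 s1^-1 s2^-1 s3 s1 s3 s4^-1]
Reduced word: s2 s1^-1 s2^-1 s3 s1 s3 s4^-1

Answer: no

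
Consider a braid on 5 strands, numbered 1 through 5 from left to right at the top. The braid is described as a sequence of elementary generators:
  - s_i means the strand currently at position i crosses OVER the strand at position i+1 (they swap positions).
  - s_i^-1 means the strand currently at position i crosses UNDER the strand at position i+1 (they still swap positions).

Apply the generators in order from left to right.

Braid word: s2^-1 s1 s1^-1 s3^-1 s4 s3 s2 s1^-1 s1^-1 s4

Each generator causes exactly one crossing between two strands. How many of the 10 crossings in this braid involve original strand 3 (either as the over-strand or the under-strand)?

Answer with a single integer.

Answer: 4

Derivation:
Gen 1: crossing 2x3. Involves strand 3? yes. Count so far: 1
Gen 2: crossing 1x3. Involves strand 3? yes. Count so far: 2
Gen 3: crossing 3x1. Involves strand 3? yes. Count so far: 3
Gen 4: crossing 2x4. Involves strand 3? no. Count so far: 3
Gen 5: crossing 2x5. Involves strand 3? no. Count so far: 3
Gen 6: crossing 4x5. Involves strand 3? no. Count so far: 3
Gen 7: crossing 3x5. Involves strand 3? yes. Count so far: 4
Gen 8: crossing 1x5. Involves strand 3? no. Count so far: 4
Gen 9: crossing 5x1. Involves strand 3? no. Count so far: 4
Gen 10: crossing 4x2. Involves strand 3? no. Count so far: 4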